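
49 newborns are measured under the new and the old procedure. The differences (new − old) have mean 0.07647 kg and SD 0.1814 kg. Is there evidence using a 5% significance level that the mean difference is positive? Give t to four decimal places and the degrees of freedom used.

H0: μ_d = 0; H1: μ_d > 0 (paired t-test on the differences, right-tailed).
t = d̄/(s_d/√n) = 0.07647/(0.1814/√49) = 2.9509
df = n − 1 = 48
p-value = P(T ≥ 2.9509) ≈ 0.002
Since p ≈ 0.002 < α = 0.05, reject H0; the data support H1.

t = 2.9509, df = 48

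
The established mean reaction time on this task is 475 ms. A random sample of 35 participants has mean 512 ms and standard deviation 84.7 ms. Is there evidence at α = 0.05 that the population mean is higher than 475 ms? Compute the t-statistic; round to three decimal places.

H0: μ = 475; H1: μ > 475 (one-sample t-test, right-tailed).
t = (x̄ − μ₀)/(s/√n) = (512 − 475)/(84.7/√35) = 2.584
df = n − 1 = 34
p-value = P(T ≥ 2.584) ≈ 0.007
Since p ≈ 0.007 < α = 0.05, reject H0; the evidence is statistically significant.

2.584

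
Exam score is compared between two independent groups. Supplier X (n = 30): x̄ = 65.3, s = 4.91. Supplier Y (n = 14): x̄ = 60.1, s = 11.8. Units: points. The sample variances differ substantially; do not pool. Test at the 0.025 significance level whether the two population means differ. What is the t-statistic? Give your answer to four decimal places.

1.5860

Let group 1 = supplier X, group 2 = supplier Y. H0: μ_1 = μ_2; H1: μ_1 ≠ μ_2 (Welch's two-sample t-test, two-sided).
t = (x̄_1 − x̄_2)/√(s_1²/n_1 + s_2²/n_2) = (65.3 − 60.1)/√(4.91²/30 + 11.8²/14) = 1.5860
Welch–Satterthwaite df ≈ 15.14
Two-sided p-value ≈ 0.1334
Since p ≈ 0.1334 > α = 0.025, fail to reject H0; the data do not provide sufficient evidence against H0.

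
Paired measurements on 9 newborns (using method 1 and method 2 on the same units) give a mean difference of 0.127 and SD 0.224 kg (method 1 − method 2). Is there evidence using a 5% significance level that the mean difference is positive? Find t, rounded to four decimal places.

H0: μ_d = 0; H1: μ_d > 0 (paired t-test on the differences, right-tailed).
t = d̄/(s_d/√n) = 0.127/(0.224/√9) = 1.7009
df = n − 1 = 8
p-value = P(T ≥ 1.7009) ≈ 0.0637
Since p ≈ 0.0637 > α = 0.05, fail to reject H0; the data do not provide sufficient evidence against H0.

1.7009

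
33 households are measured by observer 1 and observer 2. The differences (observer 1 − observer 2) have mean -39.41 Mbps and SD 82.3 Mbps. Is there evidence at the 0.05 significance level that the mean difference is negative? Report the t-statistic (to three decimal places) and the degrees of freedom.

H0: μ_d = 0; H1: μ_d < 0 (paired t-test on the differences, left-tailed).
t = d̄/(s_d/√n) = -39.41/(82.3/√33) = -2.751
df = n − 1 = 32
p-value = P(T ≤ -2.751) ≈ 0.005
Since p ≈ 0.005 < α = 0.05, reject H0; the evidence is statistically significant.

t = -2.751, df = 32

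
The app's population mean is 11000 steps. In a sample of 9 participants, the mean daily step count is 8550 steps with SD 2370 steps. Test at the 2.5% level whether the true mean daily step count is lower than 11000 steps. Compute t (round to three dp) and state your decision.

H0: μ = 11000; H1: μ < 11000 (one-sample t-test, left-tailed).
t = (x̄ − μ₀)/(s/√n) = (8550 − 11000)/(2370/√9) = -3.101
df = n − 1 = 8
p-value = P(T ≤ -3.101) ≈ 0.007
Since p ≈ 0.007 < α = 0.025, reject H0; the data support H1.

t = -3.101; reject H0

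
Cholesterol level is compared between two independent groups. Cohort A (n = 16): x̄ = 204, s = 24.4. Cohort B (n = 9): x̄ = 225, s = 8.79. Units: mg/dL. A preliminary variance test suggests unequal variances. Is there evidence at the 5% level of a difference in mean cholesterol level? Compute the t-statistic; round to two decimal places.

Let group 1 = cohort A, group 2 = cohort B. H0: μ_1 = μ_2; H1: μ_1 ≠ μ_2 (Welch's two-sample t-test, two-sided).
t = (x̄_1 − x̄_2)/√(s_1²/n_1 + s_2²/n_2) = (204 − 225)/√(24.4²/16 + 8.79²/9) = -3.10
Welch–Satterthwaite df ≈ 20.66
Two-sided p-value ≈ 0.005
Since p ≈ 0.005 < α = 0.05, reject H0; the evidence is statistically significant.

-3.10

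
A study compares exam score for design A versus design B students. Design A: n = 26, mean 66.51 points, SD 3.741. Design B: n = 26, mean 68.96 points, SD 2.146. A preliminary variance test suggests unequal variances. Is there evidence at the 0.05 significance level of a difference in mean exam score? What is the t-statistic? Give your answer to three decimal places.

Let group 1 = design A, group 2 = design B. H0: μ_1 = μ_2; H1: μ_1 ≠ μ_2 (Welch's two-sample t-test, two-sided).
t = (x̄_1 − x̄_2)/√(s_1²/n_1 + s_2²/n_2) = (66.51 − 68.96)/√(3.741²/26 + 2.146²/26) = -2.897
Welch–Satterthwaite df ≈ 39.85
Two-sided p-value ≈ 0.006
Since p ≈ 0.006 < α = 0.05, reject H0; the data support H1.

-2.897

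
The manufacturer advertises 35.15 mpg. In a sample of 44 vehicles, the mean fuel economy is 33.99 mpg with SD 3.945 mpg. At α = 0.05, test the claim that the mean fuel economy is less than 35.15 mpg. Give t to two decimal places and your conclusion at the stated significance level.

H0: μ = 35.15; H1: μ < 35.15 (one-sample t-test, left-tailed).
t = (x̄ − μ₀)/(s/√n) = (33.99 − 35.15)/(3.945/√44) = -1.95
df = n − 1 = 43
p-value = P(T ≤ -1.95) ≈ 0.0288
Since p ≈ 0.0288 < α = 0.05, reject H0; the data support H1.

t = -1.95; reject H0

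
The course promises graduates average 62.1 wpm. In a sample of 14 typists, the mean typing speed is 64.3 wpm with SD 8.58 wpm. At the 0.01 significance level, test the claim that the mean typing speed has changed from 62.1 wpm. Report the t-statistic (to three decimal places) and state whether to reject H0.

H0: μ = 62.1; H1: μ ≠ 62.1 (one-sample t-test, two-sided).
t = (x̄ − μ₀)/(s/√n) = (64.3 − 62.1)/(8.58/√14) = 0.959
df = n − 1 = 13
Two-sided p-value ≈ 0.3549
Since p ≈ 0.3549 > α = 0.01, fail to reject H0; the data do not provide sufficient evidence against H0.

t = 0.959; fail to reject H0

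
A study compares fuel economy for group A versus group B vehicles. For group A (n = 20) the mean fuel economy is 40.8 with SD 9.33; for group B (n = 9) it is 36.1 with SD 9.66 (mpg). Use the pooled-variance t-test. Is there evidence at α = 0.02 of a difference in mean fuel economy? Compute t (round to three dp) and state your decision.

t = 1.242; fail to reject H0

Let group 1 = group A, group 2 = group B. H0: μ_1 = μ_2; H1: μ_1 ≠ μ_2 (two-sample pooled-variance t-test, two-sided).
s_p² = [(20−1)·9.33² + (9−1)·9.66²]/(20+9−2) = 88.9057
t = (40.8 − 36.1)/√[88.9057·(1/20 + 1/9)] = 1.242
df = n₁ + n₂ − 2 = 27
Two-sided p-value ≈ 0.2250
Since p ≈ 0.2250 > α = 0.02, fail to reject H0; the evidence is not statistically significant.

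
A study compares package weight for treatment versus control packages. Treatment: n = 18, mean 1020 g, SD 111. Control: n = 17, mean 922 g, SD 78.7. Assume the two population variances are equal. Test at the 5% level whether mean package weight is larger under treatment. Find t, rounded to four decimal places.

2.9967

Let group 1 = treatment, group 2 = control. H0: μ_1 = μ_2; H1: μ_1 > μ_2 (two-sample pooled-variance t-test, right-tailed).
s_p² = [(18−1)·111² + (17−1)·78.7²]/(18+17−2) = 9350.18
t = (1020 − 922)/√[9350.18·(1/18 + 1/17)] = 2.9967
df = n₁ + n₂ − 2 = 33
p-value = P(T ≥ 2.9967) ≈ 0.0026
Since p ≈ 0.0026 < α = 0.05, reject H0; the evidence is statistically significant.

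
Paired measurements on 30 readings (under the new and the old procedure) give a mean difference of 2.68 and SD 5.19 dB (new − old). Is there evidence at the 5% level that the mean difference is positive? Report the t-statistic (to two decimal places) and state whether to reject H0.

H0: μ_d = 0; H1: μ_d > 0 (paired t-test on the differences, right-tailed).
t = d̄/(s_d/√n) = 2.68/(5.19/√30) = 2.83
df = n − 1 = 29
p-value = P(T ≥ 2.83) ≈ 0.004
Since p ≈ 0.004 < α = 0.05, reject H0; the data support H1.

t = 2.83; reject H0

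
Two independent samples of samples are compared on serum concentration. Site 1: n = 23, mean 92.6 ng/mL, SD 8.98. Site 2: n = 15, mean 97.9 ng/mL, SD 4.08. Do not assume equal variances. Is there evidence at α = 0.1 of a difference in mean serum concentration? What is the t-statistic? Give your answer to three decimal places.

Let group 1 = site 1, group 2 = site 2. H0: μ_1 = μ_2; H1: μ_1 ≠ μ_2 (Welch's two-sample t-test, two-sided).
t = (x̄_1 − x̄_2)/√(s_1²/n_1 + s_2²/n_2) = (92.6 − 97.9)/√(8.98²/23 + 4.08²/15) = -2.467
Welch–Satterthwaite df ≈ 32.94
Two-sided p-value ≈ 0.0190
Since p ≈ 0.0190 < α = 0.1, reject H0; the data support H1.

-2.467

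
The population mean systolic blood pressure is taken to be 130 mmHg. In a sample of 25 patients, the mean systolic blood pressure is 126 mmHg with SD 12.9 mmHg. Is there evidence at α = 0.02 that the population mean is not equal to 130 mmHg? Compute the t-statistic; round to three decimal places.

H0: μ = 130; H1: μ ≠ 130 (one-sample t-test, two-sided).
t = (x̄ − μ₀)/(s/√n) = (126 − 130)/(12.9/√25) = -1.550
df = n − 1 = 24
Two-sided p-value ≈ 0.134
Since p ≈ 0.134 > α = 0.02, fail to reject H0; the evidence is not statistically significant.

-1.550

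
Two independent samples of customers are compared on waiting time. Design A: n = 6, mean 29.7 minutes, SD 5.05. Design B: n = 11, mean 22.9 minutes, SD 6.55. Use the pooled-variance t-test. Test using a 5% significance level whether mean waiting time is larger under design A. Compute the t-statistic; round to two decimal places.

2.20

Let group 1 = design A, group 2 = design B. H0: μ_1 = μ_2; H1: μ_1 > μ_2 (two-sample pooled-variance t-test, right-tailed).
s_p² = [(6−1)·5.05² + (11−1)·6.55²]/(6+11−2) = 37.1025
t = (29.7 − 22.9)/√[37.1025·(1/6 + 1/11)] = 2.20
df = n₁ + n₂ − 2 = 15
p-value = P(T ≥ 2.20) ≈ 0.022
Since p ≈ 0.022 < α = 0.05, reject H0; the data support H1.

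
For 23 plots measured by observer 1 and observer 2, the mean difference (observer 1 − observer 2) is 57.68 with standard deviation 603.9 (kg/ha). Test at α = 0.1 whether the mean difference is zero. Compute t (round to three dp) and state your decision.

H0: μ_d = 0; H1: μ_d ≠ 0 (paired t-test on the differences, two-sided).
t = d̄/(s_d/√n) = 57.68/(603.9/√23) = 0.458
df = n − 1 = 22
Two-sided p-value ≈ 0.6514
Since p ≈ 0.6514 > α = 0.1, fail to reject H0; the evidence is not statistically significant.

t = 0.458; fail to reject H0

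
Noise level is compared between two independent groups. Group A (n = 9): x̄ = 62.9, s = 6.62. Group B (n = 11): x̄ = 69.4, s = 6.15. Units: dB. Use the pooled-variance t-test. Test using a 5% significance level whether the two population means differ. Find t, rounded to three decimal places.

-2.273

Let group 1 = group A, group 2 = group B. H0: μ_1 = μ_2; H1: μ_1 ≠ μ_2 (two-sample pooled-variance t-test, two-sided).
s_p² = [(9−1)·6.62² + (11−1)·6.15²]/(9+11−2) = 40.49
t = (62.9 − 69.4)/√[40.49·(1/9 + 1/11)] = -2.273
df = n₁ + n₂ − 2 = 18
Two-sided p-value ≈ 0.036
Since p ≈ 0.036 < α = 0.05, reject H0; the evidence is statistically significant.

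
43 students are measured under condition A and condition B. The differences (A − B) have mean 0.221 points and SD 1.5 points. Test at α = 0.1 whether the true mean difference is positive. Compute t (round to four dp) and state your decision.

t = 0.9661; fail to reject H0

H0: μ_d = 0; H1: μ_d > 0 (paired t-test on the differences, right-tailed).
t = d̄/(s_d/√n) = 0.221/(1.5/√43) = 0.9661
df = n − 1 = 42
p-value = P(T ≥ 0.9661) ≈ 0.170
Since p ≈ 0.170 > α = 0.1, fail to reject H0; the data do not provide sufficient evidence against H0.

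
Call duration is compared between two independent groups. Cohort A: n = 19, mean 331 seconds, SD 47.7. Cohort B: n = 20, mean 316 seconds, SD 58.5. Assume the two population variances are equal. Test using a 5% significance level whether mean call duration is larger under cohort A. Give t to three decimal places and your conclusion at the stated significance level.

Let group 1 = cohort A, group 2 = cohort B. H0: μ_1 = μ_2; H1: μ_1 > μ_2 (two-sample pooled-variance t-test, right-tailed).
s_p² = [(19−1)·47.7² + (20−1)·58.5²]/(19+20−2) = 2864.27
t = (331 − 316)/√[2864.27·(1/19 + 1/20)] = 0.875
df = n₁ + n₂ − 2 = 37
p-value = P(T ≥ 0.875) ≈ 0.194
Since p ≈ 0.194 > α = 0.05, fail to reject H0; the data do not provide sufficient evidence against H0.

t = 0.875; fail to reject H0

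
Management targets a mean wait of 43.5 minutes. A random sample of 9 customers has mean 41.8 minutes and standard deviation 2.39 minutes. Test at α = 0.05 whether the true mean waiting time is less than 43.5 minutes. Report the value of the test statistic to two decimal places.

H0: μ = 43.5; H1: μ < 43.5 (one-sample t-test, left-tailed).
t = (x̄ − μ₀)/(s/√n) = (41.8 − 43.5)/(2.39/√9) = -2.13
df = n − 1 = 8
p-value = P(T ≤ -2.13) ≈ 0.033
Since p ≈ 0.033 < α = 0.05, reject H0; the data support H1.

-2.13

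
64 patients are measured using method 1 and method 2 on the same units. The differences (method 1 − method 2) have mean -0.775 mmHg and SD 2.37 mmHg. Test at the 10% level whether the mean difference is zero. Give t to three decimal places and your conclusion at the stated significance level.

t = -2.616; reject H0

H0: μ_d = 0; H1: μ_d ≠ 0 (paired t-test on the differences, two-sided).
t = d̄/(s_d/√n) = -0.775/(2.37/√64) = -2.616
df = n − 1 = 63
Two-sided p-value ≈ 0.0111
Since p ≈ 0.0111 < α = 0.1, reject H0; the data support H1.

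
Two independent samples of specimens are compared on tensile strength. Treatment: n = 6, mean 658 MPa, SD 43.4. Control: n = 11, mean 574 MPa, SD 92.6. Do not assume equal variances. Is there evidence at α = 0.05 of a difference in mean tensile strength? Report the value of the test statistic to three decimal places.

2.540

Let group 1 = treatment, group 2 = control. H0: μ_1 = μ_2; H1: μ_1 ≠ μ_2 (Welch's two-sample t-test, two-sided).
t = (x̄_1 − x̄_2)/√(s_1²/n_1 + s_2²/n_2) = (658 − 574)/√(43.4²/6 + 92.6²/11) = 2.540
Welch–Satterthwaite df ≈ 14.86
Two-sided p-value ≈ 0.023
Since p ≈ 0.023 < α = 0.05, reject H0; the data support H1.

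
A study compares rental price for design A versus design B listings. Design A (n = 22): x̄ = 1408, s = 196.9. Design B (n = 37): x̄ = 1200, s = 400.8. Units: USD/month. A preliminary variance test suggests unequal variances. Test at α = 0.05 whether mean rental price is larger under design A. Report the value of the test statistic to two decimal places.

2.66

Let group 1 = design A, group 2 = design B. H0: μ_1 = μ_2; H1: μ_1 > μ_2 (Welch's two-sample t-test, right-tailed).
t = (x̄_1 − x̄_2)/√(s_1²/n_1 + s_2²/n_2) = (1408 − 1200)/√(196.9²/22 + 400.8²/37) = 2.66
Welch–Satterthwaite df ≈ 55.48
p-value = P(T ≥ 2.66) ≈ 0.005
Since p ≈ 0.005 < α = 0.05, reject H0; the evidence is statistically significant.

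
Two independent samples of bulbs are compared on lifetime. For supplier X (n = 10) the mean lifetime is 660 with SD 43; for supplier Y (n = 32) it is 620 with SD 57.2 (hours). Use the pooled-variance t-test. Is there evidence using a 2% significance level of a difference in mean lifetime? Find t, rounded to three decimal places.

Let group 1 = supplier X, group 2 = supplier Y. H0: μ_1 = μ_2; H1: μ_1 ≠ μ_2 (two-sample pooled-variance t-test, two-sided).
s_p² = [(10−1)·43² + (32−1)·57.2²]/(10+32−2) = 2951.7
t = (660 − 620)/√[2951.7·(1/10 + 1/32)] = 2.032
df = n₁ + n₂ − 2 = 40
Two-sided p-value ≈ 0.0488
Since p ≈ 0.0488 > α = 0.02, fail to reject H0; the data do not provide sufficient evidence against H0.

2.032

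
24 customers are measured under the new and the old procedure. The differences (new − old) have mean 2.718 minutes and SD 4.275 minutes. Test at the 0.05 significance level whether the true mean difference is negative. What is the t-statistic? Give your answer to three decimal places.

H0: μ_d = 0; H1: μ_d < 0 (paired t-test on the differences, left-tailed).
t = d̄/(s_d/√n) = 2.718/(4.275/√24) = 3.115
df = n − 1 = 23
p-value = P(T ≤ 3.115) ≈ 0.998
Since p ≈ 0.998 > α = 0.05, fail to reject H0; the data do not provide sufficient evidence against H0.

3.115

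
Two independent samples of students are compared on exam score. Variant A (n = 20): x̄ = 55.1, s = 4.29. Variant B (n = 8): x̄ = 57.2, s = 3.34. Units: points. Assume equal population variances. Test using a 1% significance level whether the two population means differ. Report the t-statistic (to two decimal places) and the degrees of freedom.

Let group 1 = variant A, group 2 = variant B. H0: μ_1 = μ_2; H1: μ_1 ≠ μ_2 (two-sample pooled-variance t-test, two-sided).
s_p² = [(20−1)·4.29² + (8−1)·3.34²]/(20+8−2) = 16.4526
t = (55.1 − 57.2)/√[16.4526·(1/20 + 1/8)] = -1.24
df = n₁ + n₂ − 2 = 26
Two-sided p-value ≈ 0.2269
Since p ≈ 0.2269 > α = 0.01, fail to reject H0; the evidence is not statistically significant.

t = -1.24, df = 26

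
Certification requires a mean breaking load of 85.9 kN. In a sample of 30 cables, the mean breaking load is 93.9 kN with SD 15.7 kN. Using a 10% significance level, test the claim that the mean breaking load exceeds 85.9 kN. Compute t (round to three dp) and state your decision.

t = 2.791; reject H0

H0: μ = 85.9; H1: μ > 85.9 (one-sample t-test, right-tailed).
t = (x̄ − μ₀)/(s/√n) = (93.9 − 85.9)/(15.7/√30) = 2.791
df = n − 1 = 29
p-value = P(T ≥ 2.791) ≈ 0.0046
Since p ≈ 0.0046 < α = 0.1, reject H0; the evidence is statistically significant.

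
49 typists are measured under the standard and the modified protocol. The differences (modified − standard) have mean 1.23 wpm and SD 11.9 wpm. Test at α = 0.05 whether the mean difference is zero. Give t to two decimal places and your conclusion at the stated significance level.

t = 0.72; fail to reject H0

H0: μ_d = 0; H1: μ_d ≠ 0 (paired t-test on the differences, two-sided).
t = d̄/(s_d/√n) = 1.23/(11.9/√49) = 0.72
df = n − 1 = 48
Two-sided p-value ≈ 0.473
Since p ≈ 0.473 > α = 0.05, fail to reject H0; the evidence is not statistically significant.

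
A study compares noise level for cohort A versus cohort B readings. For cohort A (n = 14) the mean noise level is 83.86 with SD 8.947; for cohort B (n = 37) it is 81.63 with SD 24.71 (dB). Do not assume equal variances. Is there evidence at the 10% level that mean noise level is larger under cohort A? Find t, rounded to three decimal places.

Let group 1 = cohort A, group 2 = cohort B. H0: μ_1 = μ_2; H1: μ_1 > μ_2 (Welch's two-sample t-test, right-tailed).
t = (x̄_1 − x̄_2)/√(s_1²/n_1 + s_2²/n_2) = (83.86 − 81.63)/√(8.947²/14 + 24.71²/37) = 0.473
Welch–Satterthwaite df ≈ 48.98
p-value = P(T ≥ 0.473) ≈ 0.3191
Since p ≈ 0.3191 > α = 0.1, fail to reject H0; the evidence is not statistically significant.

0.473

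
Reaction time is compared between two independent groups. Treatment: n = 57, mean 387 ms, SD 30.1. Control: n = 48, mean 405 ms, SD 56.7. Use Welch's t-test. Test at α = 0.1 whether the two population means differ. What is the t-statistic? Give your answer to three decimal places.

Let group 1 = treatment, group 2 = control. H0: μ_1 = μ_2; H1: μ_1 ≠ μ_2 (Welch's two-sample t-test, two-sided).
t = (x̄_1 − x̄_2)/√(s_1²/n_1 + s_2²/n_2) = (387 − 405)/√(30.1²/57 + 56.7²/48) = -1.977
Welch–Satterthwaite df ≈ 68.71
Two-sided p-value ≈ 0.052
Since p ≈ 0.052 < α = 0.1, reject H0; the evidence is statistically significant.

-1.977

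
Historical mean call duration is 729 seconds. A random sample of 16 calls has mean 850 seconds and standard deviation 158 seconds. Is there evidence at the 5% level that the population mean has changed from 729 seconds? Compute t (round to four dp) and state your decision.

H0: μ = 729; H1: μ ≠ 729 (one-sample t-test, two-sided).
t = (x̄ − μ₀)/(s/√n) = (850 − 729)/(158/√16) = 3.0633
df = n − 1 = 15
Two-sided p-value ≈ 0.008
Since p ≈ 0.008 < α = 0.05, reject H0; the evidence is statistically significant.

t = 3.0633; reject H0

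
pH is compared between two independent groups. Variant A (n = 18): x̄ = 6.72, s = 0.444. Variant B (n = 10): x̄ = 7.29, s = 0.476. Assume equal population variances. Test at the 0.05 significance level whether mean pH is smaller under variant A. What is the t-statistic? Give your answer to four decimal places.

Let group 1 = variant A, group 2 = variant B. H0: μ_1 = μ_2; H1: μ_1 < μ_2 (two-sample pooled-variance t-test, left-tailed).
s_p² = [(18−1)·0.444² + (10−1)·0.476²]/(18+10−2) = 0.207327
t = (6.72 − 7.29)/√[0.207327·(1/18 + 1/10)] = -3.1740
df = n₁ + n₂ − 2 = 26
p-value = P(T ≤ -3.1740) ≈ 0.002
Since p ≈ 0.002 < α = 0.05, reject H0; the evidence is statistically significant.

-3.1740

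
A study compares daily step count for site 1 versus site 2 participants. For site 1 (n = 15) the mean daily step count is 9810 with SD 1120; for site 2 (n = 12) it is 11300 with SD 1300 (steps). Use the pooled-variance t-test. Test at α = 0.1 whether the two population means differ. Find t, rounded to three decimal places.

Let group 1 = site 1, group 2 = site 2. H0: μ_1 = μ_2; H1: μ_1 ≠ μ_2 (two-sample pooled-variance t-test, two-sided).
s_p² = [(15−1)·1120² + (12−1)·1300²]/(15+12−2) = 1446060
t = (9810 − 11300)/√[1446060·(1/15 + 1/12)] = -3.199
df = n₁ + n₂ − 2 = 25
Two-sided p-value ≈ 0.004
Since p ≈ 0.004 < α = 0.1, reject H0; the data support H1.

-3.199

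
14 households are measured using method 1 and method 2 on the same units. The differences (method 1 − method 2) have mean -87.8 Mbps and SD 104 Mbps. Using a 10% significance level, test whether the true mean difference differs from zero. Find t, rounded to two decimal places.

H0: μ_d = 0; H1: μ_d ≠ 0 (paired t-test on the differences, two-sided).
t = d̄/(s_d/√n) = -87.8/(104/√14) = -3.16
df = n − 1 = 13
Two-sided p-value ≈ 0.0075
Since p ≈ 0.0075 < α = 0.1, reject H0; the evidence is statistically significant.

-3.16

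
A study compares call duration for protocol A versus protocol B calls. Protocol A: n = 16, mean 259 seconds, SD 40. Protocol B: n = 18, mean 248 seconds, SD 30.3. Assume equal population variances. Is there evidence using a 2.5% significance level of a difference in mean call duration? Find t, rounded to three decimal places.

0.910

Let group 1 = protocol A, group 2 = protocol B. H0: μ_1 = μ_2; H1: μ_1 ≠ μ_2 (two-sample pooled-variance t-test, two-sided).
s_p² = [(16−1)·40² + (18−1)·30.3²]/(16+18−2) = 1237.74
t = (259 − 248)/√[1237.74·(1/16 + 1/18)] = 0.910
df = n₁ + n₂ − 2 = 32
Two-sided p-value ≈ 0.3696
Since p ≈ 0.3696 > α = 0.025, fail to reject H0; the data do not provide sufficient evidence against H0.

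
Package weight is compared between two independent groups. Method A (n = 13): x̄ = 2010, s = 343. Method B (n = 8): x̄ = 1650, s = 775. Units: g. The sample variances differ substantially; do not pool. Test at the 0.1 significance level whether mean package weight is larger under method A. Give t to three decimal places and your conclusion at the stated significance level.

Let group 1 = method A, group 2 = method B. H0: μ_1 = μ_2; H1: μ_1 > μ_2 (Welch's two-sample t-test, right-tailed).
t = (x̄_1 − x̄_2)/√(s_1²/n_1 + s_2²/n_2) = (2010 − 1650)/√(343²/13 + 775²/8) = 1.241
Welch–Satterthwaite df ≈ 8.72
p-value = P(T ≥ 1.241) ≈ 0.123
Since p ≈ 0.123 > α = 0.1, fail to reject H0; the evidence is not statistically significant.

t = 1.241; fail to reject H0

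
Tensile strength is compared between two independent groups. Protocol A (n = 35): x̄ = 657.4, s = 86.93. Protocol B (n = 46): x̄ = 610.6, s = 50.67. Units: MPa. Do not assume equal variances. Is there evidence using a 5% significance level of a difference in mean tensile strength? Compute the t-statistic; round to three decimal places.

2.839

Let group 1 = protocol A, group 2 = protocol B. H0: μ_1 = μ_2; H1: μ_1 ≠ μ_2 (Welch's two-sample t-test, two-sided).
t = (x̄_1 − x̄_2)/√(s_1²/n_1 + s_2²/n_2) = (657.4 − 610.6)/√(86.93²/35 + 50.67²/46) = 2.839
Welch–Satterthwaite df ≈ 51.26
Two-sided p-value ≈ 0.0065
Since p ≈ 0.0065 < α = 0.05, reject H0; the evidence is statistically significant.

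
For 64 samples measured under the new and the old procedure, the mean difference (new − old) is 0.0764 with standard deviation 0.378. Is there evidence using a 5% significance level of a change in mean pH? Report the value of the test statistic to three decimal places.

1.617

H0: μ_d = 0; H1: μ_d ≠ 0 (paired t-test on the differences, two-sided).
t = d̄/(s_d/√n) = 0.0764/(0.378/√64) = 1.617
df = n − 1 = 63
Two-sided p-value ≈ 0.1109
Since p ≈ 0.1109 > α = 0.05, fail to reject H0; the evidence is not statistically significant.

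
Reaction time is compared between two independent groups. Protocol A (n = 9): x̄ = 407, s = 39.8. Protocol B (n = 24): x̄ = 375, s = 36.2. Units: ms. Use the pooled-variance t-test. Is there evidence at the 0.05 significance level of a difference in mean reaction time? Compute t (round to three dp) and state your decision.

Let group 1 = protocol A, group 2 = protocol B. H0: μ_1 = μ_2; H1: μ_1 ≠ μ_2 (two-sample pooled-variance t-test, two-sided).
s_p² = [(9−1)·39.8² + (24−1)·36.2²]/(9+24−2) = 1381.05
t = (407 − 375)/√[1381.05·(1/9 + 1/24)] = 2.203
df = n₁ + n₂ − 2 = 31
Two-sided p-value ≈ 0.035
Since p ≈ 0.035 < α = 0.05, reject H0; the data support H1.

t = 2.203; reject H0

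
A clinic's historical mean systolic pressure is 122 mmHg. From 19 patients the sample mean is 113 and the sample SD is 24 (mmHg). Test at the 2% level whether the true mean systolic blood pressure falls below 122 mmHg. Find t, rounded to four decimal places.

H0: μ = 122; H1: μ < 122 (one-sample t-test, left-tailed).
t = (x̄ − μ₀)/(s/√n) = (113 − 122)/(24/√19) = -1.6346
df = n − 1 = 18
p-value = P(T ≤ -1.6346) ≈ 0.060
Since p ≈ 0.060 > α = 0.02, fail to reject H0; the evidence is not statistically significant.

-1.6346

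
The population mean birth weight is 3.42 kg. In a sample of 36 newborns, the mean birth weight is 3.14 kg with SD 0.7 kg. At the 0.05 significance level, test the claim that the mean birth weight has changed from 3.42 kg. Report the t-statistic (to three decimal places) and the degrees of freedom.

H0: μ = 3.42; H1: μ ≠ 3.42 (one-sample t-test, two-sided).
t = (x̄ − μ₀)/(s/√n) = (3.14 − 3.42)/(0.7/√36) = -2.400
df = n − 1 = 35
Two-sided p-value ≈ 0.022
Since p ≈ 0.022 < α = 0.05, reject H0; the data support H1.

t = -2.400, df = 35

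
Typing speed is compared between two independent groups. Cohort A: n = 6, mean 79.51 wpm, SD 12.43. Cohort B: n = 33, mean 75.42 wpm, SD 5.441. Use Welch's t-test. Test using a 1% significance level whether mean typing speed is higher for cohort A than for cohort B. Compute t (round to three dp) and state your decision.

Let group 1 = cohort A, group 2 = cohort B. H0: μ_1 = μ_2; H1: μ_1 > μ_2 (Welch's two-sample t-test, right-tailed).
t = (x̄_1 − x̄_2)/√(s_1²/n_1 + s_2²/n_2) = (79.51 − 75.42)/√(12.43²/6 + 5.441²/33) = 0.792
Welch–Satterthwaite df ≈ 5.35
p-value = P(T ≥ 0.792) ≈ 0.2309
Since p ≈ 0.2309 > α = 0.01, fail to reject H0; the evidence is not statistically significant.

t = 0.792; fail to reject H0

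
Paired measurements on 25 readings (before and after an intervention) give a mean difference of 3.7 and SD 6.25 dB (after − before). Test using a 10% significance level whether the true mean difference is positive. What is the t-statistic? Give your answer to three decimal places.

H0: μ_d = 0; H1: μ_d > 0 (paired t-test on the differences, right-tailed).
t = d̄/(s_d/√n) = 3.7/(6.25/√25) = 2.960
df = n − 1 = 24
p-value = P(T ≥ 2.960) ≈ 0.0034
Since p ≈ 0.0034 < α = 0.1, reject H0; the data support H1.

2.960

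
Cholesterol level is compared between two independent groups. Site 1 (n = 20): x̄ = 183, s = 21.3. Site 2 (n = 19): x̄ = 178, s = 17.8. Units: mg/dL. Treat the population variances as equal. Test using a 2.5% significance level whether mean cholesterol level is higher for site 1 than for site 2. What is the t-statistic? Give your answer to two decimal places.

Let group 1 = site 1, group 2 = site 2. H0: μ_1 = μ_2; H1: μ_1 > μ_2 (two-sample pooled-variance t-test, right-tailed).
s_p² = [(20−1)·21.3² + (19−1)·17.8²]/(20+19−2) = 387.114
t = (183 − 178)/√[387.114·(1/20 + 1/19)] = 0.79
df = n₁ + n₂ − 2 = 37
p-value = P(T ≥ 0.79) ≈ 0.2163
Since p ≈ 0.2163 > α = 0.025, fail to reject H0; the evidence is not statistically significant.

0.79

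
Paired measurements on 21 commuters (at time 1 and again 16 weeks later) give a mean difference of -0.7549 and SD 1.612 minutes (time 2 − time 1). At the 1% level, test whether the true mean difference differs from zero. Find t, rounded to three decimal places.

H0: μ_d = 0; H1: μ_d ≠ 0 (paired t-test on the differences, two-sided).
t = d̄/(s_d/√n) = -0.7549/(1.612/√21) = -2.146
df = n − 1 = 20
Two-sided p-value ≈ 0.044
Since p ≈ 0.044 > α = 0.01, fail to reject H0; the data do not provide sufficient evidence against H0.

-2.146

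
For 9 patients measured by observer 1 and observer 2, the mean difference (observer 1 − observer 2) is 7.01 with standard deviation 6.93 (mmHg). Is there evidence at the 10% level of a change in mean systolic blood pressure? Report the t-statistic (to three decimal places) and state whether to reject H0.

t = 3.035; reject H0

H0: μ_d = 0; H1: μ_d ≠ 0 (paired t-test on the differences, two-sided).
t = d̄/(s_d/√n) = 7.01/(6.93/√9) = 3.035
df = n − 1 = 8
Two-sided p-value ≈ 0.016
Since p ≈ 0.016 < α = 0.1, reject H0; the evidence is statistically significant.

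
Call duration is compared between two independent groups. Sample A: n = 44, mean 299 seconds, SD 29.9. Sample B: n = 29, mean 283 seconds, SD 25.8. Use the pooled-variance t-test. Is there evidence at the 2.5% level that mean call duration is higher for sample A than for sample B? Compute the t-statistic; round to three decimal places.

Let group 1 = sample A, group 2 = sample B. H0: μ_1 = μ_2; H1: μ_1 > μ_2 (two-sample pooled-variance t-test, right-tailed).
s_p² = [(44−1)·29.9² + (29−1)·25.8²]/(44+29−2) = 803.949
t = (299 − 283)/√[803.949·(1/44 + 1/29)] = 2.359
df = n₁ + n₂ − 2 = 71
p-value = P(T ≥ 2.359) ≈ 0.0105
Since p ≈ 0.0105 < α = 0.025, reject H0; the data support H1.

2.359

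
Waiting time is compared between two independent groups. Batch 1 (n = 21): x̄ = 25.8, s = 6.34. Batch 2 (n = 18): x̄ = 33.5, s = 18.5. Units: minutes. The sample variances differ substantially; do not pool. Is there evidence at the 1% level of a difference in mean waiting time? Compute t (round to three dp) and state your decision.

Let group 1 = batch 1, group 2 = batch 2. H0: μ_1 = μ_2; H1: μ_1 ≠ μ_2 (Welch's two-sample t-test, two-sided).
t = (x̄_1 − x̄_2)/√(s_1²/n_1 + s_2²/n_2) = (25.8 − 33.5)/√(6.34²/21 + 18.5²/18) = -1.683
Welch–Satterthwaite df ≈ 20.42
Two-sided p-value ≈ 0.108
Since p ≈ 0.108 > α = 0.01, fail to reject H0; the evidence is not statistically significant.

t = -1.683; fail to reject H0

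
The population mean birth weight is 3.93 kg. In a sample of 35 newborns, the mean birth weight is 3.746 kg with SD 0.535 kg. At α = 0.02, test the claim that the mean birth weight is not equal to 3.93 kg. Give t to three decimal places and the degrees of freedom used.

H0: μ = 3.93; H1: μ ≠ 3.93 (one-sample t-test, two-sided).
t = (x̄ − μ₀)/(s/√n) = (3.746 − 3.93)/(0.535/√35) = -2.035
df = n − 1 = 34
Two-sided p-value ≈ 0.0497
Since p ≈ 0.0497 > α = 0.02, fail to reject H0; the data do not provide sufficient evidence against H0.

t = -2.035, df = 34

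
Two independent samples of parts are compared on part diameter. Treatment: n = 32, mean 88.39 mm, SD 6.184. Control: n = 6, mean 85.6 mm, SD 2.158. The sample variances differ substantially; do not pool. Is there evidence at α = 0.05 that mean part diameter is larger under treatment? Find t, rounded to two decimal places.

1.99

Let group 1 = treatment, group 2 = control. H0: μ_1 = μ_2; H1: μ_1 > μ_2 (Welch's two-sample t-test, right-tailed).
t = (x̄_1 − x̄_2)/√(s_1²/n_1 + s_2²/n_2) = (88.39 − 85.6)/√(6.184²/32 + 2.158²/6) = 1.99
Welch–Satterthwaite df ≈ 23.33
p-value = P(T ≥ 1.99) ≈ 0.029
Since p ≈ 0.029 < α = 0.05, reject H0; the evidence is statistically significant.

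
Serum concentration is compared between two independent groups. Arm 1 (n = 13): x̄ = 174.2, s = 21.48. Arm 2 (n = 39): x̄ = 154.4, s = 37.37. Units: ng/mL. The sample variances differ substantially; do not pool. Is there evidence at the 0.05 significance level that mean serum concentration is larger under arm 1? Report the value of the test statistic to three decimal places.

Let group 1 = arm 1, group 2 = arm 2. H0: μ_1 = μ_2; H1: μ_1 > μ_2 (Welch's two-sample t-test, right-tailed).
t = (x̄_1 − x̄_2)/√(s_1²/n_1 + s_2²/n_2) = (174.2 − 154.4)/√(21.48²/13 + 37.37²/39) = 2.345
Welch–Satterthwaite df ≈ 36.65
p-value = P(T ≥ 2.345) ≈ 0.012
Since p ≈ 0.012 < α = 0.05, reject H0; the evidence is statistically significant.

2.345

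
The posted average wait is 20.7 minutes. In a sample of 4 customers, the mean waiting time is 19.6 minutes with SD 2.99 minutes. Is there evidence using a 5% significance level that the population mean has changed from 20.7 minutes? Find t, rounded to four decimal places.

H0: μ = 20.7; H1: μ ≠ 20.7 (one-sample t-test, two-sided).
t = (x̄ − μ₀)/(s/√n) = (19.6 − 20.7)/(2.99/√4) = -0.7358
df = n − 1 = 3
Two-sided p-value ≈ 0.5152
Since p ≈ 0.5152 > α = 0.05, fail to reject H0; the data do not provide sufficient evidence against H0.

-0.7358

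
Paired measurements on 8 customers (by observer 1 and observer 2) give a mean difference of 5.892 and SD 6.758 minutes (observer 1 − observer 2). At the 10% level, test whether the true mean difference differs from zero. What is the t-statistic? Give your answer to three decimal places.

H0: μ_d = 0; H1: μ_d ≠ 0 (paired t-test on the differences, two-sided).
t = d̄/(s_d/√n) = 5.892/(6.758/√8) = 2.466
df = n − 1 = 7
Two-sided p-value ≈ 0.043
Since p ≈ 0.043 < α = 0.1, reject H0; the data support H1.

2.466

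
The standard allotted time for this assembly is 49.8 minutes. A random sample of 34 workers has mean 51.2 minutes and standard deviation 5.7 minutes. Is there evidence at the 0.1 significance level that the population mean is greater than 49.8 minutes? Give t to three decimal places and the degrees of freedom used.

t = 1.432, df = 33

H0: μ = 49.8; H1: μ > 49.8 (one-sample t-test, right-tailed).
t = (x̄ − μ₀)/(s/√n) = (51.2 − 49.8)/(5.7/√34) = 1.432
df = n − 1 = 33
p-value = P(T ≥ 1.432) ≈ 0.081
Since p ≈ 0.081 < α = 0.1, reject H0; the data support H1.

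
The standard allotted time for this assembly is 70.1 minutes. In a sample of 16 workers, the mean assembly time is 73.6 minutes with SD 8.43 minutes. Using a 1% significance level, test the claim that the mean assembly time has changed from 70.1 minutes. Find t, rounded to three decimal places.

H0: μ = 70.1; H1: μ ≠ 70.1 (one-sample t-test, two-sided).
t = (x̄ − μ₀)/(s/√n) = (73.6 − 70.1)/(8.43/√16) = 1.661
df = n − 1 = 15
Two-sided p-value ≈ 0.118
Since p ≈ 0.118 > α = 0.01, fail to reject H0; the evidence is not statistically significant.

1.661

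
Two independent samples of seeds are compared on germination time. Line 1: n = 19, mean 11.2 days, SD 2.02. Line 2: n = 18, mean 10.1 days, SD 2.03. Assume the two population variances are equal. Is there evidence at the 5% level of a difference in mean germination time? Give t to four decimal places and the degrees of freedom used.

Let group 1 = line 1, group 2 = line 2. H0: μ_1 = μ_2; H1: μ_1 ≠ μ_2 (two-sample pooled-variance t-test, two-sided).
s_p² = [(19−1)·2.02² + (18−1)·2.03²]/(19+18−2) = 4.10007
t = (11.2 − 10.1)/√[4.10007·(1/19 + 1/18)] = 1.6516
df = n₁ + n₂ − 2 = 35
Two-sided p-value ≈ 0.108
Since p ≈ 0.108 > α = 0.05, fail to reject H0; the evidence is not statistically significant.

t = 1.6516, df = 35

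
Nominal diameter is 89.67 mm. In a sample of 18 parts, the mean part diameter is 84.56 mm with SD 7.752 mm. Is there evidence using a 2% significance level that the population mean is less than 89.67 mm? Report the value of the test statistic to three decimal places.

H0: μ = 89.67; H1: μ < 89.67 (one-sample t-test, left-tailed).
t = (x̄ − μ₀)/(s/√n) = (84.56 − 89.67)/(7.752/√18) = -2.797
df = n − 1 = 17
p-value = P(T ≤ -2.797) ≈ 0.0062
Since p ≈ 0.0062 < α = 0.02, reject H0; the evidence is statistically significant.

-2.797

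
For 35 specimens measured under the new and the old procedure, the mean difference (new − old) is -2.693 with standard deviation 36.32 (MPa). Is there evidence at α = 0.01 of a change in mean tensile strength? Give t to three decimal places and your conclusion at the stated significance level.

H0: μ_d = 0; H1: μ_d ≠ 0 (paired t-test on the differences, two-sided).
t = d̄/(s_d/√n) = -2.693/(36.32/√35) = -0.439
df = n − 1 = 34
Two-sided p-value ≈ 0.6637
Since p ≈ 0.6637 > α = 0.01, fail to reject H0; the evidence is not statistically significant.

t = -0.439; fail to reject H0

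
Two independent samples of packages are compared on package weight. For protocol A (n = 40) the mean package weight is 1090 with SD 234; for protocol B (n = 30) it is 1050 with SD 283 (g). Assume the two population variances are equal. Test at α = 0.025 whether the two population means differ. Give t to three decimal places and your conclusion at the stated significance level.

t = 0.647; fail to reject H0

Let group 1 = protocol A, group 2 = protocol B. H0: μ_1 = μ_2; H1: μ_1 ≠ μ_2 (two-sample pooled-variance t-test, two-sided).
s_p² = [(40−1)·234² + (30−1)·283²]/(40+30−2) = 65559.8
t = (1090 − 1050)/√[65559.8·(1/40 + 1/30)] = 0.647
df = n₁ + n₂ − 2 = 68
Two-sided p-value ≈ 0.5199
Since p ≈ 0.5199 > α = 0.025, fail to reject H0; the data do not provide sufficient evidence against H0.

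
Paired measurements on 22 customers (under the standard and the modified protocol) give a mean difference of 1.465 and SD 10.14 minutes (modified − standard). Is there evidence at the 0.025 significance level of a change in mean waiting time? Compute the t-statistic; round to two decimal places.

0.68

H0: μ_d = 0; H1: μ_d ≠ 0 (paired t-test on the differences, two-sided).
t = d̄/(s_d/√n) = 1.465/(10.14/√22) = 0.68
df = n − 1 = 21
Two-sided p-value ≈ 0.5054
Since p ≈ 0.5054 > α = 0.025, fail to reject H0; the data do not provide sufficient evidence against H0.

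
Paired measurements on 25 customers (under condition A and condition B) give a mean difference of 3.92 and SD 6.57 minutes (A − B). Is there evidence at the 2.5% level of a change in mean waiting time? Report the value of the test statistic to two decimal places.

H0: μ_d = 0; H1: μ_d ≠ 0 (paired t-test on the differences, two-sided).
t = d̄/(s_d/√n) = 3.92/(6.57/√25) = 2.98
df = n − 1 = 24
Two-sided p-value ≈ 0.0065
Since p ≈ 0.0065 < α = 0.025, reject H0; the data support H1.

2.98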